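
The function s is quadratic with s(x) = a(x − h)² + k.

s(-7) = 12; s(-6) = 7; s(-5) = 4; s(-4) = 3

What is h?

-4

First differences -5, -3, -1; second difference 2 = 2a, so a = 1.
Expanding, the x-coefficient is −2ah = -2h; matching it to the data gives h = -4, and then k = 3.
So s(x) = 1(x + 4)² + 3.
Hence h = -4.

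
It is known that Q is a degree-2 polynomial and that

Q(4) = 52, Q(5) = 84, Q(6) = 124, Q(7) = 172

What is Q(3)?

28

Write Q(t) = at² + bt + c; the 4 given values yield a linear system in the 3 coefficients.
Solving, Q(t) = 4t² - 4t + 4.
Then Q(3) = 28.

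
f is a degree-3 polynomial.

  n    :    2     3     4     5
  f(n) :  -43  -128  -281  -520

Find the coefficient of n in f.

7

Write f(n) = an³ + bn² + cn + d; the 4 given values yield a linear system in the 4 coefficients.
Solving, f(n) = -3n³ - 7n² + 7n - 5.
The coefficient of n is 7.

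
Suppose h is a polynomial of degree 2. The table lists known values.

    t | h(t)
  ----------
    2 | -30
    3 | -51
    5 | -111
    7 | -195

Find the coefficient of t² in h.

-3

Write h(t) = at² + bt + c; the 4 given values yield a linear system in the 3 coefficients.
Solving, h(t) = -3t² - 6t - 6.
The coefficient of t² is -3.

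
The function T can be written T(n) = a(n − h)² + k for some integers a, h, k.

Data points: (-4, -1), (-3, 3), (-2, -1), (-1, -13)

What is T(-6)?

-33

First differences 4, -4, -12; second difference -8 = 2a, so a = -4.
Expanding, the n-coefficient is −2ah = 8h; matching it to the data gives h = -3, and then k = 3.
So T(n) = -4(n + 3)² + 3.
T(-6) = -4·(-3)² + 3 = -33.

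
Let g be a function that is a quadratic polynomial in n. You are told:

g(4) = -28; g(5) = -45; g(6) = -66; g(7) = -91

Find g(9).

-153

First differences: -17, -21, -25. Second differences: -4, -4.
Level-2 differences are constant, so g has degree 2.
Fitting a degree-2 polynomial gives g(n) = -2n² + n.
Then g(9) = -153.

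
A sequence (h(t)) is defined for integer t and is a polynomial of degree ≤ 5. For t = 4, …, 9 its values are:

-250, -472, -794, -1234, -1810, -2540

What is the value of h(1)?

First differences: -222, -322, -440, -576, -730. Second differences: -100, -118, -136, -154. Third differences: -18, -18, -18.
Level-3 differences are constant, so h has degree 3.
Fitting a degree-3 polynomial gives h(t) = -3t³ - 5t² + 6t - 2.
Then h(1) = -4.

-4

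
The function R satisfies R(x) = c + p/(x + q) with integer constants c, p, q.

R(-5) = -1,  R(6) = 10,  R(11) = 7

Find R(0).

-26

(R(x) − c)(x + q) = p for each data point; the three points give a linear system in c and q, then p follows.
Solving: c = 4, q = -1, p = 30, so R(x) = 4 + 30/(x − 1).
Then R(0) = 4 + 30/(-1) = -26.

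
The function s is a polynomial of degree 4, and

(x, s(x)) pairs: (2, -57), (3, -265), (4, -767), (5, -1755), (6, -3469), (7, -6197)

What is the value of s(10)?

Write s(x) = ax^4 + bx³ + cx² + dx + e; the 6 given values yield a linear system in the 5 coefficients.
Solving, s(x) = -2x^4 - 4x³ - x² + 3x + 5.
Then s(10) = -24065.

-24065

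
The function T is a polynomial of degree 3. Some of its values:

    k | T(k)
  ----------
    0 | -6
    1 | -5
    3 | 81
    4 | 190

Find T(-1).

5

Write T(k) = ak³ + bk² + ck + d; the 4 given values yield a linear system in the 4 coefficients.
Solving, T(k) = 2k³ + 6k² - 7k - 6.
Then T(-1) = 5.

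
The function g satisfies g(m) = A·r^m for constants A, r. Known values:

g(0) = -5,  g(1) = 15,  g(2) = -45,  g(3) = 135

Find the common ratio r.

Consecutive ratio: 15/(-5) = -3, and -45/15 = -3, so r = -3.
Then A·(-3)^0 = -5 gives A = -5, and g(m) = -5·(-3)^m.

-3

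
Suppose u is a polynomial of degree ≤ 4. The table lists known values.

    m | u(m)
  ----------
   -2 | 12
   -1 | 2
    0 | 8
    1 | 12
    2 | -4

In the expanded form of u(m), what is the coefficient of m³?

First differences: -10, 6, 4, -16. Second differences: 16, -2, -20. Third differences: -18, -18.
Level-3 differences are constant, so u has degree 3.
Fitting a degree-3 polynomial gives u(m) = -3m³ - m² + 8m + 8.
The coefficient of m³ is -3.

-3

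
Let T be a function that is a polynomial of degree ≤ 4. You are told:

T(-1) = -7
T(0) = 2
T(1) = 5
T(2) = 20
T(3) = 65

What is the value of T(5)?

317

First differences: 9, 3, 15, 45. Second differences: -6, 12, 30. Third differences: 18, 18.
Level-3 differences are constant, so T has degree 3.
Fitting a degree-3 polynomial gives T(m) = 3m³ - 3m² + 3m + 2.
Then T(5) = 317.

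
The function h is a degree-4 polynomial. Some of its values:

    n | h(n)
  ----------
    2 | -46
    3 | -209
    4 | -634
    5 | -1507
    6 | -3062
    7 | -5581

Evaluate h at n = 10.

-22462

First differences: -163, -425, -873, -1555, -2519. Second differences: -262, -448, -682, -964. Third differences: -186, -234, -282. Fourth differences: -48, -48.
Level-4 differences are constant, so h has degree 4.
Fitting a degree-4 polynomial gives h(n) = -2n^4 - 3n³ + 6n² - 6n - 2.
Then h(10) = -22462.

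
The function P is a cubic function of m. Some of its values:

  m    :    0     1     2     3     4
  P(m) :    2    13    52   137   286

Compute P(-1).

1

Write P(m) = am³ + bm² + cm + d; the 5 given values yield a linear system in the 4 coefficients.
Solving, P(m) = 3m³ + 5m² + 3m + 2.
Then P(-1) = 1.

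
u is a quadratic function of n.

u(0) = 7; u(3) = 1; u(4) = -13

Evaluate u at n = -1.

-3

Write u(n) = an² + bn + c; the 3 given values yield a linear system in the 3 coefficients.
Solving, u(n) = -3n² + 7n + 7.
Then u(-1) = -3.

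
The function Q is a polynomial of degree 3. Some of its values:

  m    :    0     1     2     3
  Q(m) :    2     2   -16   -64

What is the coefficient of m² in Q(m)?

Write Q(m) = am³ + bm² + cm + d; the 4 given values yield a linear system in the 4 coefficients.
Solving, Q(m) = -2m³ - 3m² + 5m + 2.
The coefficient of m² is -3.

-3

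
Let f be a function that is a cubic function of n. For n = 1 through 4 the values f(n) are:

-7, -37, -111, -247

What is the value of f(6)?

-777

Write f(n) = an³ + bn² + cn + d; the 4 given values yield a linear system in the 4 coefficients.
Solving, f(n) = -3n³ - 4n² + 3n - 3.
Then f(6) = -777.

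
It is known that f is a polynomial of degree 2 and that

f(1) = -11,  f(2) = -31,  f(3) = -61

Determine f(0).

-1

Write f(x) = ax² + bx + c; the 3 given values yield a linear system in the 3 coefficients.
Solving, f(x) = -5x² - 5x - 1.
Then f(0) = -1.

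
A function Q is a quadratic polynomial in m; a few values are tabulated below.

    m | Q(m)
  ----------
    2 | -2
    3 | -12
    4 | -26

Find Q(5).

-44

Write Q(m) = am² + bm + c; the 3 given values yield a linear system in the 3 coefficients.
Solving, Q(m) = -2m² + 6.
Then Q(5) = -44.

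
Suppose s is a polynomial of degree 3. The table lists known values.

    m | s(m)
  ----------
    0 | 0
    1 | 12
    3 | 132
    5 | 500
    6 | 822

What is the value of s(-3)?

Write s(m) = am³ + bm² + cm + d; the 5 given values yield a linear system in the 4 coefficients.
Solving, s(m) = 3m³ + 4m² + 5m.
Then s(-3) = -60.

-60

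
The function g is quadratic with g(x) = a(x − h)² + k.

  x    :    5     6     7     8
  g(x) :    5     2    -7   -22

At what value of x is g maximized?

5

First differences -3, -9, -15; second difference -6 = 2a, so a = -3.
Expanding, the x-coefficient is −2ah = 6h; matching it to the data gives h = 5, and then k = 5.
So g(x) = -3(x − 5)² + 5.
Hence h = 5.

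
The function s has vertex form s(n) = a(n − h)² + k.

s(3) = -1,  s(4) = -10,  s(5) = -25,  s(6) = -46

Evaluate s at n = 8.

First differences -9, -15, -21; second difference -6 = 2a, so a = -3.
Expanding, the n-coefficient is −2ah = 6h; matching it to the data gives h = 2, and then k = 2.
So s(n) = -3(n − 2)² + 2.
s(8) = -3·6² + 2 = -106.

-106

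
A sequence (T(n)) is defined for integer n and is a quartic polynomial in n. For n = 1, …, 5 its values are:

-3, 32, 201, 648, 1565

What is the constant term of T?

0

Write T(n) = an^4 + bn³ + cn² + dn + e; the 5 given values yield a linear system in the 5 coefficients.
Solving, T(n) = 2n^4 + 4n³ - 7n² - 2n.
The constant term is T(0) = 0.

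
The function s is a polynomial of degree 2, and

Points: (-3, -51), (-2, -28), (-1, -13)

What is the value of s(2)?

-16

Write s(x) = ax² + bx + c; the 3 given values yield a linear system in the 3 coefficients.
Solving, s(x) = -4x² + 3x - 6.
Then s(2) = -16.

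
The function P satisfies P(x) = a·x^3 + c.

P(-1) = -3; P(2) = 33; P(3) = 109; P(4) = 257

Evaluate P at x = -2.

From P(-1) = -3 and P(2) = 33: -1a + c = -3 and 8a + c = 33.
Subtracting: 9a = 36, so a = 4; then c = -3 − 4·(-1) = 1.
So P(x) = 4x³ + 1, and P(-2) = -31.

-31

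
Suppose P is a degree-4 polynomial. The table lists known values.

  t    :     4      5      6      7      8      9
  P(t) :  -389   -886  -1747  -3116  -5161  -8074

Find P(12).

Write P(t) = at^4 + bt³ + ct² + dt + e; the 6 given values yield a linear system in the 5 coefficients.
Solving, P(t) = -t^4 - 2t³ - t² + 3t - 1.
Then P(12) = -24301.

-24301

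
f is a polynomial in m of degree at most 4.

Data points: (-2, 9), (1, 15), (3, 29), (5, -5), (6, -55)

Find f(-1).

Write f(m) = am^4 + bm³ + cm² + dm + e; the 5 given values yield a linear system in the 5 coefficients.
Solving, the leading coefficient vanishes, and f(m) = -m³ + 3m² + 8m + 5.
Then f(-1) = 1.

1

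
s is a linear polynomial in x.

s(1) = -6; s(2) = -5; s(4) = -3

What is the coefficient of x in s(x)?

1

Write s(x) = ax + b; the 3 given values yield a linear system in the 2 coefficients.
Solving, s(x) = x - 7.
The coefficient of x is 1.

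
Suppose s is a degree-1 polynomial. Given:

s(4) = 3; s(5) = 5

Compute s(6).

7

Write s(k) = ak + b; the 2 given values yield a linear system in the 2 coefficients.
Solving, s(k) = 2k - 5.
Then s(6) = 7.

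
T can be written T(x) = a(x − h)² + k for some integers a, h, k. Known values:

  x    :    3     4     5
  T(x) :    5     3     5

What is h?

4

First differences -2, 2; second difference 4 = 2a, so a = 2.
Expanding, the x-coefficient is −2ah = -4h; matching it to the data gives h = 4, and then k = 3.
So T(x) = 2(x − 4)² + 3.
Hence h = 4.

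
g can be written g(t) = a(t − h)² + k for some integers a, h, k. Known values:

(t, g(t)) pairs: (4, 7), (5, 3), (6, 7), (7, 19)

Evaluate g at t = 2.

39

First differences -4, 4, 12; second difference 8 = 2a, so a = 4.
Expanding, the t-coefficient is −2ah = -8h; matching it to the data gives h = 5, and then k = 3.
So g(t) = 4(t − 5)² + 3.
g(2) = 4·(-3)² + 3 = 39.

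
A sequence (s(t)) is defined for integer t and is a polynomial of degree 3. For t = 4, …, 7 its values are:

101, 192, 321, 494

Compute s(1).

-4

Write s(t) = at³ + bt² + ct + d; the 4 given values yield a linear system in the 4 coefficients.
Solving, s(t) = t³ + 4t² - 6t - 3.
Then s(1) = -4.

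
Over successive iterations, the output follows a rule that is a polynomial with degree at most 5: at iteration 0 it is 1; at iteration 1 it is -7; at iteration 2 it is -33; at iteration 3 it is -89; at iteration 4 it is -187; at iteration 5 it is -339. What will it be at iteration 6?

-557

Write the value at k as u(k).
First differences: -8, -26, -56, -98, -152. Second differences: -18, -30, -42, -54. Third differences: -12, -12, -12.
Level-3 differences are constant, so u has degree 3.
Fitting a degree-3 polynomial gives u(k) = -2k³ - 3k² - 3k + 1.
Then u(6) = -557.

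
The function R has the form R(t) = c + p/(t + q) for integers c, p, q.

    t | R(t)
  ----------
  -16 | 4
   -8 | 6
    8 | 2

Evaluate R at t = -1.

(R(t) − c)(t + q) = p for each data point; the three points give a linear system in c and q, then p follows.
Solving: c = 3, q = 4, p = -12, so R(t) = 3 − 12/(t + 4).
Then R(-1) = 3 − 12/3 = -1.

-1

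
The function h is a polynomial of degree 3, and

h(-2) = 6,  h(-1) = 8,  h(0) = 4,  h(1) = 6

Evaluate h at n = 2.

26

Write h(n) = an³ + bn² + cn + d; the 4 given values yield a linear system in the 4 coefficients.
Solving, h(n) = 2n³ + 3n² - 3n + 4.
Then h(2) = 26.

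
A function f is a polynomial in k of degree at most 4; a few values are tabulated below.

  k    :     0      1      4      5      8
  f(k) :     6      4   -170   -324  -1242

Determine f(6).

-546

Write f(k) = ak^4 + bk³ + ck² + dk + e; the 5 given values yield a linear system in the 5 coefficients.
Solving, the leading coefficient vanishes, and f(k) = -2k³ - 4k² + 4k + 6.
Then f(6) = -546.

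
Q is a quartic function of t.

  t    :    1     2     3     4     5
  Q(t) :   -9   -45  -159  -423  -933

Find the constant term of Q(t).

Write Q(t) = at^4 + bt³ + ct² + dt + e; the 5 given values yield a linear system in the 5 coefficients.
Solving, Q(t) = -t^4 - 2t³ - 2t² - t - 3.
The constant term is Q(0) = -3.

-3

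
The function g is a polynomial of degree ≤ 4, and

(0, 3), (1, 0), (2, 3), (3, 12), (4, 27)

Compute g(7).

108

First differences: -3, 3, 9, 15. Second differences: 6, 6, 6.
Level-2 differences are constant, so g has degree 2.
Fitting a degree-2 polynomial gives g(t) = 3t² - 6t + 3.
Then g(7) = 108.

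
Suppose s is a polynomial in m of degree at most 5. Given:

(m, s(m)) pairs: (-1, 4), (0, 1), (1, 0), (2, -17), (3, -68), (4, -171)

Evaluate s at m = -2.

First differences: -3, -1, -17, -51, -103. Second differences: 2, -16, -34, -52. Third differences: -18, -18, -18.
Level-3 differences are constant, so s has degree 3.
Fitting a degree-3 polynomial gives s(m) = -3m³ + m² + m + 1.
Then s(-2) = 27.

27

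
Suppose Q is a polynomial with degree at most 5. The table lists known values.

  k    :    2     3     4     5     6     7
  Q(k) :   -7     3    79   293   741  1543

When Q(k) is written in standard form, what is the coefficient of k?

First differences: 10, 76, 214, 448, 802. Second differences: 66, 138, 234, 354. Third differences: 72, 96, 120. Fourth differences: 24, 24.
Level-4 differences are constant, so Q has degree 4.
Fitting a degree-4 polynomial gives Q(k) = k^4 - 2k³ - 4k² + 3k + 3.
The coefficient of k is 3.

3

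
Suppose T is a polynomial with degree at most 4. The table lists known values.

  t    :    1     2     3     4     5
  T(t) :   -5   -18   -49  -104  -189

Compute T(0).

First differences: -13, -31, -55, -85. Second differences: -18, -24, -30. Third differences: -6, -6.
Level-3 differences are constant, so T has degree 3.
Fitting a degree-3 polynomial gives T(t) = -t³ - 3t² + 3t - 4.
Then T(0) = -4.

-4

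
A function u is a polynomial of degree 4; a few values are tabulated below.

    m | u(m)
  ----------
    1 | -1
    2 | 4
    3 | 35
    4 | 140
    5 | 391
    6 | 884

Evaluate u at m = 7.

First differences: 5, 31, 105, 251, 493. Second differences: 26, 74, 146, 242. Third differences: 48, 72, 96. Fourth differences: 24, 24.
Level-4 differences are constant, so u has degree 4.
Fitting a degree-4 polynomial gives u(m) = m^4 - 2m³ + 4m - 4.
Then u(7) = 1739.

1739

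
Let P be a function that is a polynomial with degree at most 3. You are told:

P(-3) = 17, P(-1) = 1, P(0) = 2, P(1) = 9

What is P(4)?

66

Write P(m) = am³ + bm² + cm + d; the 4 given values yield a linear system in the 4 coefficients.
Solving, the leading coefficient vanishes, and P(m) = 3m² + 4m + 2.
Then P(4) = 66.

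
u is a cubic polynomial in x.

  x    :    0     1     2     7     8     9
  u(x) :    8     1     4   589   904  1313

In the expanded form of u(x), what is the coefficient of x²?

Write u(x) = ax³ + bx² + cx + d; the 6 given values yield a linear system in the 4 coefficients.
Solving, u(x) = 2x³ - x² - 8x + 8.
The coefficient of x² is -1.

-1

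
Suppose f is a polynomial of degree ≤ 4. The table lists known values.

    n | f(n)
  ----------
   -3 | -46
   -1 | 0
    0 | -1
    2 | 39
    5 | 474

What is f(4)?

Write f(n) = an^4 + bn³ + cn² + dn + e; the 5 given values yield a linear system in the 5 coefficients.
Solving, the leading coefficient vanishes, and f(n) = 3n³ + 4n² - 1.
Then f(4) = 255.

255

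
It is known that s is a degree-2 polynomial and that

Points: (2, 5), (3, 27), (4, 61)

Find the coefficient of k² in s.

6

Write s(k) = ak² + bk + c; the 3 given values yield a linear system in the 3 coefficients.
Solving, s(k) = 6k² - 8k - 3.
The coefficient of k² is 6.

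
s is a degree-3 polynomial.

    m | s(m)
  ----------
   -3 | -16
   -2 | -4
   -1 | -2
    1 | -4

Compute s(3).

26

Write s(m) = am³ + bm² + cm + d; the 4 given values yield a linear system in the 4 coefficients.
Solving, s(m) = m³ + m² - 2m - 4.
Then s(3) = 26.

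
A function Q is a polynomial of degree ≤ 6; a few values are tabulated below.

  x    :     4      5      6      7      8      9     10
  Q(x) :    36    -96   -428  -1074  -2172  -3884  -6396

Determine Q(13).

-20952

Write Q(x) = ax^6 + bx^5 + cx^4 + dx³ + ex² + px + q; the 7 given values yield a linear system in the 7 coefficients.
Solving, the top 2 coefficients vanish, and Q(x) = -x^4 + 3x³ + 6x² + 4.
Then Q(13) = -20952.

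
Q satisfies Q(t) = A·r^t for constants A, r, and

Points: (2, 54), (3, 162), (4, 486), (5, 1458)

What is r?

3

Consecutive ratio: 162/54 = 3, and 486/162 = 3, so r = 3.
Then A·3^2 = 54 gives A = 6, and Q(t) = 6·3^t.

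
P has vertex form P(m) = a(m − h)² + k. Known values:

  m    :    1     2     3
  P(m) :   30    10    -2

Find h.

4

First differences -20, -12; second difference 8 = 2a, so a = 4.
Expanding, the m-coefficient is −2ah = -8h; matching it to the data gives h = 4, and then k = -6.
So P(m) = 4(m − 4)² − 6.
Hence h = 4.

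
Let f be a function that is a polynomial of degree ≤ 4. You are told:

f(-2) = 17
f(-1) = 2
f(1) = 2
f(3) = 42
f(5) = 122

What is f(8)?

317

Write f(m) = am^4 + bm³ + cm² + dm + e; the 5 given values yield a linear system in the 5 coefficients.
Solving, the top 2 coefficients vanish, and f(m) = 5m² - 3.
Then f(8) = 317.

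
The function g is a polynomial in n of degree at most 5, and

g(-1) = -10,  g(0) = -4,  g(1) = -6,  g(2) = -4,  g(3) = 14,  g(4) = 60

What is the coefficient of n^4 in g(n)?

Write g(n) = an^5 + bn^4 + cn³ + dn² + en + p; the 6 given values yield a linear system in the 6 coefficients.
Solving, the top 2 coefficients vanish, and g(n) = 2n³ - 4n² - 4.
The coefficient of n^4 is 0.

0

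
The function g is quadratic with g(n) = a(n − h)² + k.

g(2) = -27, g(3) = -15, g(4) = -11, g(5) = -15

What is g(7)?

First differences 12, 4, -4; second difference -8 = 2a, so a = -4.
Expanding, the n-coefficient is −2ah = 8h; matching it to the data gives h = 4, and then k = -11.
So g(n) = -4(n − 4)² − 11.
g(7) = -4·3² − 11 = -47.

-47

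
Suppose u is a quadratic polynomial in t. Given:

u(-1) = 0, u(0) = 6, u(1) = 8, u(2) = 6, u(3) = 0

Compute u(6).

Write u(t) = at² + bt + c; the 5 given values yield a linear system in the 3 coefficients.
Solving, u(t) = -2t² + 4t + 6.
Then u(6) = -42.

-42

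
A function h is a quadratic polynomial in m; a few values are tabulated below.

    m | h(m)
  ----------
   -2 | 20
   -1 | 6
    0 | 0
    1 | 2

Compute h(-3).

42

First differences: -14, -6, 2. Second differences: 8, 8.
Level-2 differences are constant, so h has degree 2.
Fitting a degree-2 polynomial gives h(m) = 4m² - 2m.
Then h(-3) = 42.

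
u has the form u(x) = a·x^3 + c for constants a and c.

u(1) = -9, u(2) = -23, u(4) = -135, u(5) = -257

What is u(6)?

-439

From u(1) = -9 and u(2) = -23: 1a + c = -9 and 8a + c = -23.
Subtracting: 7a = -14, so a = -2; then c = -9 − (-2)·1 = -7.
So u(x) = -2x³ − 7, and u(6) = -439.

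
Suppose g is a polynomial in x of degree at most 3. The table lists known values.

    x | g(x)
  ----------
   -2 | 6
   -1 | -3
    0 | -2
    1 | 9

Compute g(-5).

Write g(x) = ax³ + bx² + cx + d; the 4 given values yield a linear system in the 4 coefficients.
Solving, the leading coefficient vanishes, and g(x) = 5x² + 6x - 2.
Then g(-5) = 93.

93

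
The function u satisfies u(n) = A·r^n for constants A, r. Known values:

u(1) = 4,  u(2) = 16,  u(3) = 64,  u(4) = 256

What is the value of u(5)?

1024

Consecutive ratio: 16/4 = 4, and 64/16 = 4, so r = 4.
Then A·4^1 = 4 gives A = 1, and u(n) = 1·4^n.
u(5) = 1·4^5 = 1024.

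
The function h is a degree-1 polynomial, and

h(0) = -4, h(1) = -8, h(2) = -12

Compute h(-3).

First differences: -4, -4.
Level-1 differences are constant, so h has degree 1.
Fitting a degree-1 polynomial gives h(m) = -4m - 4.
Then h(-3) = 8.

8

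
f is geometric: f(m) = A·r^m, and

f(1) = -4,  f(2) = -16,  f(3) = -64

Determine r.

Consecutive ratio: -16/(-4) = 4, and -64/(-16) = 4, so r = 4.
Then A·4^1 = -4 gives A = -1, and f(m) = -1·4^m.

4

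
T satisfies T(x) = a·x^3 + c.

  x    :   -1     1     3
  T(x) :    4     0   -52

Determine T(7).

From T(-1) = 4 and T(1) = 0: -1a + c = 4 and 1a + c = 0.
Subtracting: 2a = -4, so a = -2; then c = 4 − (-2)·(-1) = 2.
So T(x) = -2x³ + 2, and T(7) = -684.

-684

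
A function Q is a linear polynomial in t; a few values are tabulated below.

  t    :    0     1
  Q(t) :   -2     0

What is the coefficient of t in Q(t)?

2

Write Q(t) = at + b; the 2 given values yield a linear system in the 2 coefficients.
Solving, Q(t) = 2t - 2.
The coefficient of t is 2.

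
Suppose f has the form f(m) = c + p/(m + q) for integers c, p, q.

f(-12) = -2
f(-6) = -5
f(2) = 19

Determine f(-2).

-17

(f(m) − c)(m + q) = p for each data point; the three points give a linear system in c and q, then p follows.
Solving: c = 1, q = 0, p = 36, so f(m) = 1 + 36/(m + 0).
Then f(-2) = 1 + 36/(-2) = -17.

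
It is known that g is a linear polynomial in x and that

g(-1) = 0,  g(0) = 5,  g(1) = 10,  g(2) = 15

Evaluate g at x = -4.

First differences: 5, 5, 5.
Level-1 differences are constant, so g has degree 1.
Fitting a degree-1 polynomial gives g(x) = 5x + 5.
Then g(-4) = -15.

-15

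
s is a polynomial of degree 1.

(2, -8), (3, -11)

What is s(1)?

Write s(n) = an + b; the 2 given values yield a linear system in the 2 coefficients.
Solving, s(n) = -3n - 2.
Then s(1) = -5.

-5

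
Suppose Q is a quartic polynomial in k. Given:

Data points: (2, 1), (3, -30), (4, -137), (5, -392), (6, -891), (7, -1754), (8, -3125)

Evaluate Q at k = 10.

First differences: -31, -107, -255, -499, -863, -1371. Second differences: -76, -148, -244, -364, -508. Third differences: -72, -96, -120, -144. Fourth differences: -24, -24, -24.
Level-4 differences are constant, so Q has degree 4.
Fitting a degree-4 polynomial gives Q(k) = -k^4 + 2k³ - k² + k + 3.
Then Q(10) = -8087.

-8087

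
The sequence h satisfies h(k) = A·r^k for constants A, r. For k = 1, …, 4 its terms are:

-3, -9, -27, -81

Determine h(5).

Consecutive ratio: -9/(-3) = 3, and -27/(-9) = 3, so r = 3.
Then A·3^1 = -3 gives A = -1, and h(k) = -1·3^k.
h(5) = -1·3^5 = -243.

-243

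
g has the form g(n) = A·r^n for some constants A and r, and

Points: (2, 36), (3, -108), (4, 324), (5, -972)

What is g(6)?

2916

Consecutive ratio: -108/36 = -3, and 324/(-108) = -3, so r = -3.
Then A·(-3)^2 = 36 gives A = 4, and g(n) = 4·(-3)^n.
g(6) = 4·(-3)^6 = 2916.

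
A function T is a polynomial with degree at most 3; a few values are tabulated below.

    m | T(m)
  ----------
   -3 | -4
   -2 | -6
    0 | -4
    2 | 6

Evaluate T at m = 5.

36

Write T(m) = am³ + bm² + cm + d; the 4 given values yield a linear system in the 4 coefficients.
Solving, the leading coefficient vanishes, and T(m) = m² + 3m - 4.
Then T(5) = 36.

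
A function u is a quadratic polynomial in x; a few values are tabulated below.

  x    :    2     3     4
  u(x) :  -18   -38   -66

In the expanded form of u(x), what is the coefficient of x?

Write u(x) = ax² + bx + c; the 3 given values yield a linear system in the 3 coefficients.
Solving, u(x) = -4x² - 2.
The coefficient of x is 0.

0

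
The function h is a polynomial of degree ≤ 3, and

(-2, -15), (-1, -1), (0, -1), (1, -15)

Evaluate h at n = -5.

Write h(n) = an³ + bn² + cn + d; the 4 given values yield a linear system in the 4 coefficients.
Solving, the leading coefficient vanishes, and h(n) = -7n² - 7n - 1.
Then h(-5) = -141.

-141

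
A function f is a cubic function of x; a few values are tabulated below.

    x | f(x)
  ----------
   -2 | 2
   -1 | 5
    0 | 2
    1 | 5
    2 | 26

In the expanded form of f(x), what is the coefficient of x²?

First differences: 3, -3, 3, 21. Second differences: -6, 6, 18. Third differences: 12, 12.
Level-3 differences are constant, so f has degree 3.
Fitting a degree-3 polynomial gives f(x) = 2x³ + 3x² - 2x + 2.
The coefficient of x² is 3.

3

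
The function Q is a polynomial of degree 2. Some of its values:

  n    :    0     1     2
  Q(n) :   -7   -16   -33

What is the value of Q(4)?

-91

Write Q(n) = an² + bn + c; the 3 given values yield a linear system in the 3 coefficients.
Solving, Q(n) = -4n² - 5n - 7.
Then Q(4) = -91.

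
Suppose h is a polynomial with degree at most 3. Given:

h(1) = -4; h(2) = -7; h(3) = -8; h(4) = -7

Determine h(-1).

8

Write h(n) = an³ + bn² + cn + d; the 4 given values yield a linear system in the 4 coefficients.
Solving, the leading coefficient vanishes, and h(n) = n² - 6n + 1.
Then h(-1) = 8.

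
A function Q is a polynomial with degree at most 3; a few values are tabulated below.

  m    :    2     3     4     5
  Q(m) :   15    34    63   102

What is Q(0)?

Write Q(m) = am³ + bm² + cm + d; the 4 given values yield a linear system in the 4 coefficients.
Solving, the leading coefficient vanishes, and Q(m) = 5m² - 6m + 7.
Then Q(0) = 7.

7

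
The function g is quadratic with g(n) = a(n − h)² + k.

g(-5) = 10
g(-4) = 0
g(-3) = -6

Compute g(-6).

First differences -10, -6; second difference 4 = 2a, so a = 2.
Expanding, the n-coefficient is −2ah = -4h; matching it to the data gives h = -2, and then k = -8.
So g(n) = 2(n + 2)² − 8.
g(-6) = 2·(-4)² − 8 = 24.

24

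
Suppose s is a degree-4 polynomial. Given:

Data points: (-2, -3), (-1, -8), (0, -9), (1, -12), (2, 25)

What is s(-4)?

283

Write s(n) = an^4 + bn³ + cn² + dn + e; the 5 given values yield a linear system in the 5 coefficients.
Solving, s(n) = 2n^4 + 3n³ - 3n² - 5n - 9.
Then s(-4) = 283.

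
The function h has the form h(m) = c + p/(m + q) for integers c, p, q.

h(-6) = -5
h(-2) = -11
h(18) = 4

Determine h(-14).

(h(m) − c)(m + q) = p for each data point; the three points give a linear system in c and q, then p follows.
Solving: c = 1, q = -2, p = 48, so h(m) = 1 + 48/(m − 2).
Then h(-14) = 1 + 48/(-16) = -2.

-2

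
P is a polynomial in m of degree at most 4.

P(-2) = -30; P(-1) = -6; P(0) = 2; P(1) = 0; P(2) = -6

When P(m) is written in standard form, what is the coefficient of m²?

-5

First differences: 24, 8, -2, -6. Second differences: -16, -10, -4. Third differences: 6, 6.
Level-3 differences are constant, so P has degree 3.
Fitting a degree-3 polynomial gives P(m) = m³ - 5m² + 2m + 2.
The coefficient of m² is -5.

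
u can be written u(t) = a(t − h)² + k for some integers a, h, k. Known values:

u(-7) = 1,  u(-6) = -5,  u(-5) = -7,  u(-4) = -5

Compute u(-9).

First differences -6, -2, 2; second difference 4 = 2a, so a = 2.
Expanding, the t-coefficient is −2ah = -4h; matching it to the data gives h = -5, and then k = -7.
So u(t) = 2(t + 5)² − 7.
u(-9) = 2·(-4)² − 7 = 25.

25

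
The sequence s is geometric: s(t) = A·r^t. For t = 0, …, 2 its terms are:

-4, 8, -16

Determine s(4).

-64

Consecutive ratio: 8/(-4) = -2, and -16/8 = -2, so r = -2.
Then A·(-2)^0 = -4 gives A = -4, and s(t) = -4·(-2)^t.
s(4) = -4·(-2)^4 = -64.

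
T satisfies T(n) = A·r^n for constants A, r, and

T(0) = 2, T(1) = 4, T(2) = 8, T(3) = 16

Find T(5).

64

Consecutive ratio: 4/2 = 2, and 8/4 = 2, so r = 2.
Then A·2^0 = 2 gives A = 2, and T(n) = 2·2^n.
T(5) = 2·2^5 = 64.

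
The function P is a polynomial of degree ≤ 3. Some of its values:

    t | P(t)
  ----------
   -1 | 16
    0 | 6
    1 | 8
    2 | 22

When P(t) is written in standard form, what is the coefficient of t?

First differences: -10, 2, 14. Second differences: 12, 12.
Level-2 differences are constant, so P has degree 2.
Fitting a degree-2 polynomial gives P(t) = 6t² - 4t + 6.
The coefficient of t is -4.

-4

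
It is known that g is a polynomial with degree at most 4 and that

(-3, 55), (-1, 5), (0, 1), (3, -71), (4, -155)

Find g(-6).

415

Write g(k) = ak^4 + bk³ + ck² + dk + e; the 5 given values yield a linear system in the 5 coefficients.
Solving, the leading coefficient vanishes, and g(k) = -2k³ - k² - 3k + 1.
Then g(-6) = 415.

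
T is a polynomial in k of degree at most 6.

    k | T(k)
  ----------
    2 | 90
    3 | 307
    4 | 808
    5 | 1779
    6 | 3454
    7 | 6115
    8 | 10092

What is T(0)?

First differences: 217, 501, 971, 1675, 2661, 3977. Second differences: 284, 470, 704, 986, 1316. Third differences: 186, 234, 282, 330. Fourth differences: 48, 48, 48.
Level-4 differences are constant, so T has degree 4.
Fitting a degree-4 polynomial gives T(k) = 2k^4 + 3k³ + 5k² + 5k + 4.
The constant term is T(0) = 4.

4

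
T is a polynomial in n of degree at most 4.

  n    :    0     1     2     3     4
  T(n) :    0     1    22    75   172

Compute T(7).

847

Write T(n) = an^4 + bn³ + cn² + dn + e; the 5 given values yield a linear system in the 5 coefficients.
Solving, the leading coefficient vanishes, and T(n) = 2n³ + 4n² - 5n.
Then T(7) = 847.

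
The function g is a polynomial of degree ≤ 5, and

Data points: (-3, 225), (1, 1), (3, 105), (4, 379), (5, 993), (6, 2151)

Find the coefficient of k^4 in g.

Write g(k) = ak^5 + bk^4 + ck³ + dk² + ek + p; the 6 given values yield a linear system in the 6 coefficients.
Solving, the leading coefficient vanishes, and g(k) = 2k^4 - 2k³ - 2k + 3.
The coefficient of k^4 is 2.

2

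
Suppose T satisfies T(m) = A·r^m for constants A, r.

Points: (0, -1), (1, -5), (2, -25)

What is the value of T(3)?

Consecutive ratio: -5/(-1) = 5, and -25/(-5) = 5, so r = 5.
Then A·5^0 = -1 gives A = -1, and T(m) = -1·5^m.
T(3) = -1·5^3 = -125.

-125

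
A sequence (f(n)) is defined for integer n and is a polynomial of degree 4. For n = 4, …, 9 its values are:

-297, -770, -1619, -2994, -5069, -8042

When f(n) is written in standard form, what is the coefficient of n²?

First differences: -473, -849, -1375, -2075, -2973. Second differences: -376, -526, -700, -898. Third differences: -150, -174, -198. Fourth differences: -24, -24.
Level-4 differences are constant, so f has degree 4.
Fitting a degree-4 polynomial gives f(n) = -n^4 - 3n³ + 8n² + 7n - 5.
The coefficient of n² is 8.

8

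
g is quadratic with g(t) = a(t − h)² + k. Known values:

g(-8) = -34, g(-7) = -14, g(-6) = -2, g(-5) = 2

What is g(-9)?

First differences 20, 12, 4; second difference -8 = 2a, so a = -4.
Expanding, the t-coefficient is −2ah = 8h; matching it to the data gives h = -5, and then k = 2.
So g(t) = -4(t + 5)² + 2.
g(-9) = -4·(-4)² + 2 = -62.

-62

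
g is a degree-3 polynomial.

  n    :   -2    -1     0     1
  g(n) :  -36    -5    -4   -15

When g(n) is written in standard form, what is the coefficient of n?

Write g(n) = an³ + bn² + cn + d; the 4 given values yield a linear system in the 4 coefficients.
Solving, g(n) = 3n³ - 6n² - 8n - 4.
The coefficient of n is -8.

-8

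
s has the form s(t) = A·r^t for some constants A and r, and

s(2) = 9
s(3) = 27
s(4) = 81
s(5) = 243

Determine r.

Consecutive ratio: 27/9 = 3, and 81/27 = 3, so r = 3.
Then A·3^2 = 9 gives A = 1, and s(t) = 1·3^t.

3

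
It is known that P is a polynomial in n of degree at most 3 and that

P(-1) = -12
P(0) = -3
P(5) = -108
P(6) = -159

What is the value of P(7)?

Write P(n) = an³ + bn² + cn + d; the 4 given values yield a linear system in the 4 coefficients.
Solving, the leading coefficient vanishes, and P(n) = -5n² + 4n - 3.
Then P(7) = -220.

-220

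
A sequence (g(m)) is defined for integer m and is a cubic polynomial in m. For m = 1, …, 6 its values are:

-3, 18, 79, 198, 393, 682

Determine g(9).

2293

Write g(m) = am³ + bm² + cm + d; the 6 given values yield a linear system in the 4 coefficients.
Solving, g(m) = 3m³ + 2m² - 6m - 2.
Then g(9) = 2293.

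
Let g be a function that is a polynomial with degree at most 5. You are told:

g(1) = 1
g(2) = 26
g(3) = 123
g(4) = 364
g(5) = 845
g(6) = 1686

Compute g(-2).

-2

Write g(k) = ak^5 + bk^4 + ck³ + dk² + ek + p; the 6 given values yield a linear system in the 6 coefficients.
Solving, the leading coefficient vanishes, and g(k) = k^4 + 2k³ - k² - k.
Then g(-2) = -2.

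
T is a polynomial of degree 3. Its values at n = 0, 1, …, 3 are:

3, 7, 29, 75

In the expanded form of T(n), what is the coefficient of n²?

Write T(n) = an³ + bn² + cn + d; the 4 given values yield a linear system in the 4 coefficients.
Solving, T(n) = n³ + 6n² - 3n + 3.
The coefficient of n² is 6.

6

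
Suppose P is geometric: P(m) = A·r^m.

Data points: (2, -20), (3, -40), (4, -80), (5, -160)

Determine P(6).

Consecutive ratio: -40/(-20) = 2, and -80/(-40) = 2, so r = 2.
Then A·2^2 = -20 gives A = -5, and P(m) = -5·2^m.
P(6) = -5·2^6 = -320.

-320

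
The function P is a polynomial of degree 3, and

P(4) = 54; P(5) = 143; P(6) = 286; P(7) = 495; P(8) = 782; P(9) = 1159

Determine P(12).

2950

Write P(k) = ak³ + bk² + ck + d; the 6 given values yield a linear system in the 4 coefficients.
Solving, P(k) = 2k³ - 3k² - 6k - 2.
Then P(12) = 2950.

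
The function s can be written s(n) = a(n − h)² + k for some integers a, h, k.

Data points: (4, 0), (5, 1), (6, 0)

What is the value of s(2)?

-8

First differences 1, -1; second difference -2 = 2a, so a = -1.
Expanding, the n-coefficient is −2ah = 2h; matching it to the data gives h = 5, and then k = 1.
So s(n) = -1(n − 5)² + 1.
s(2) = -1·(-3)² + 1 = -8.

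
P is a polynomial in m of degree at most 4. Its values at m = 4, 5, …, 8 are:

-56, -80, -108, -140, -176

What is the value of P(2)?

-20

First differences: -24, -28, -32, -36. Second differences: -4, -4, -4.
Level-2 differences are constant, so P has degree 2.
Fitting a degree-2 polynomial gives P(m) = -2m² - 6m.
Then P(2) = -20.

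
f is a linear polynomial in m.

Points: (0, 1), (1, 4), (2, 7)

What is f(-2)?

-5

Write f(m) = am + b; the 3 given values yield a linear system in the 2 coefficients.
Solving, f(m) = 3m + 1.
Then f(-2) = -5.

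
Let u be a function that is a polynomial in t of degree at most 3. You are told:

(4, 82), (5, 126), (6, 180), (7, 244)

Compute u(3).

First differences: 44, 54, 64. Second differences: 10, 10.
Level-2 differences are constant, so u has degree 2.
Fitting a degree-2 polynomial gives u(t) = 5t² - t + 6.
Then u(3) = 48.

48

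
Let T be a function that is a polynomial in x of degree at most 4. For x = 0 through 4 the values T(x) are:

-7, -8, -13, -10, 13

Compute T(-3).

-148

First differences: -1, -5, 3, 23. Second differences: -4, 8, 20. Third differences: 12, 12.
Level-3 differences are constant, so T has degree 3.
Fitting a degree-3 polynomial gives T(x) = 2x³ - 8x² + 5x - 7.
Then T(-3) = -148.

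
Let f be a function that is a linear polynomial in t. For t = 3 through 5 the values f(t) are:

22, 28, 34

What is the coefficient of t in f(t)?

First differences: 6, 6.
Level-1 differences are constant, so f has degree 1.
Fitting a degree-1 polynomial gives f(t) = 6t + 4.
The coefficient of t is 6.

6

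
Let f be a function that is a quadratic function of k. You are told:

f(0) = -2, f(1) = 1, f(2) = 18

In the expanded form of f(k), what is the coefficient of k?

-4

Write f(k) = ak² + bk + c; the 3 given values yield a linear system in the 3 coefficients.
Solving, f(k) = 7k² - 4k - 2.
The coefficient of k is -4.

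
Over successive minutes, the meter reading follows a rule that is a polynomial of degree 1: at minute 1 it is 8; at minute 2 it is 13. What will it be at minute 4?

23

Write the value at k as g(k).
Write g(k) = ak + b; the 2 given values yield a linear system in the 2 coefficients.
Solving, g(k) = 5k + 3.
Then g(4) = 23.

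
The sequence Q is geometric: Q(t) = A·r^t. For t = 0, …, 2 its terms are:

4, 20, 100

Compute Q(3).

Consecutive ratio: 20/4 = 5, and 100/20 = 5, so r = 5.
Then A·5^0 = 4 gives A = 4, and Q(t) = 4·5^t.
Q(3) = 4·5^3 = 500.

500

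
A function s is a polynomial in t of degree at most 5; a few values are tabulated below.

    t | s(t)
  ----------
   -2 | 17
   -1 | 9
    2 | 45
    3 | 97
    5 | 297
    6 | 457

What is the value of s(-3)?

25

Write s(t) = at^5 + bt^4 + ct³ + dt² + et + p; the 6 given values yield a linear system in the 6 coefficients.
Solving, the top 2 coefficients vanish, and s(t) = t³ + 6t² + 3t + 7.
Then s(-3) = 25.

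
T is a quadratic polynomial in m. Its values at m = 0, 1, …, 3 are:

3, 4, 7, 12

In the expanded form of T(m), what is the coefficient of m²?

Write T(m) = am² + bm + c; the 4 given values yield a linear system in the 3 coefficients.
Solving, T(m) = m² + 3.
The coefficient of m² is 1.

1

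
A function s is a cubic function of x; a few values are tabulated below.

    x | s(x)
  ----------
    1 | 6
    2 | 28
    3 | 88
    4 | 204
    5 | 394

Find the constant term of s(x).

4

First differences: 22, 60, 116, 190. Second differences: 38, 56, 74. Third differences: 18, 18.
Level-3 differences are constant, so s has degree 3.
Fitting a degree-3 polynomial gives s(x) = 3x³ + x² - 2x + 4.
The constant term is s(0) = 4.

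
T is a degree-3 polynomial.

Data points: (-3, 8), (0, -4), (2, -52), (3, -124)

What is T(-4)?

Write T(x) = ax³ + bx² + cx + d; the 4 given values yield a linear system in the 4 coefficients.
Solving, T(x) = -2x³ - 6x² - 4x - 4.
Then T(-4) = 44.

44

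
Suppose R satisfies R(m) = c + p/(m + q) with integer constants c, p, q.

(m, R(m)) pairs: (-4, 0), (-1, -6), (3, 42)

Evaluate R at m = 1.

-30

(R(m) − c)(m + q) = p for each data point; the three points give a linear system in c and q, then p follows.
Solving: c = 6, q = -2, p = 36, so R(m) = 6 + 36/(m − 2).
Then R(1) = 6 + 36/(-1) = -30.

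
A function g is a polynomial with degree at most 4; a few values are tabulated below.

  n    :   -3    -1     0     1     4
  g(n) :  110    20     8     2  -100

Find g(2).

-10

Write g(n) = an^4 + bn³ + cn² + dn + e; the 5 given values yield a linear system in the 5 coefficients.
Solving, the leading coefficient vanishes, and g(n) = -2n³ + 3n² - 7n + 8.
Then g(2) = -10.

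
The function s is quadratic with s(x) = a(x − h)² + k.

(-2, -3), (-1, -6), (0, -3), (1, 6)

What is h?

First differences -3, 3, 9; second difference 6 = 2a, so a = 3.
Expanding, the x-coefficient is −2ah = -6h; matching it to the data gives h = -1, and then k = -6.
So s(x) = 3(x + 1)² − 6.
Hence h = -1.

-1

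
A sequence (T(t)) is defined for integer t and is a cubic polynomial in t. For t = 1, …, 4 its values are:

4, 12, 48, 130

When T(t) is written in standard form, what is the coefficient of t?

Write T(t) = at³ + bt² + ct + d; the 4 given values yield a linear system in the 4 coefficients.
Solving, T(t) = 3t³ - 4t² - t + 6.
The coefficient of t is -1.

-1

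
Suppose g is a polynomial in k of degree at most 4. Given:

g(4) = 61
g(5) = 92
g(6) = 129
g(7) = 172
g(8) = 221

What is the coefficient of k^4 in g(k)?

0

First differences: 31, 37, 43, 49. Second differences: 6, 6, 6.
Level-2 differences are constant, so g has degree 2.
Fitting a degree-2 polynomial gives g(k) = 3k² + 4k - 3.
The coefficient of k^4 is 0.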